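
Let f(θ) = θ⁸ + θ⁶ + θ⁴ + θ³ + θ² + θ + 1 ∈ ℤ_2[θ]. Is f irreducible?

Yes

Check for roots in ℤ_2: f(0) = 1; f(1) = 1.
No roots, so no linear factors.
Monic irreducibles of degree 2 over GF(2): θ² + θ + 1.
None of them divide f (all give nonzero remainder).
Monic irreducibles of degree 3 over GF(2): θ³ + θ + 1, θ³ + θ² + 1.
None of them divide f (all give nonzero remainder).
Monic irreducibles of degree 4 over GF(2): θ⁴ + θ + 1, θ⁴ + θ³ + 1, θ⁴ + θ³ + θ² + θ + 1.
None of them divide f (all give nonzero remainder).
No irreducible factor of degree ≤ 4 exists, so f is irreducible over GF(2).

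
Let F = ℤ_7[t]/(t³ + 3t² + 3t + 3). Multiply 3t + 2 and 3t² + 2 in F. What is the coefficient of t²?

Multiply in ℤ_7[t]: (3t + 2)·(3t² + 2) = 2t³ + 6t² + 6t + 4.
Reduce using t³ ≡ 4t² + 4t + 4 (mod t³ + 3t² + 3t + 3).
Reduced: 5.

0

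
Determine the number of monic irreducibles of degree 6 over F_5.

2580

Gauss's count: N_{5}(6) = (1/6) Σ_{d|6} μ(6/d)·5^d.
Divisors of 6: 1, 2, 3, 6; μ(6/d) for each: 1, -1, -1, 1.
Σ = 5^1 − 5^2 − 5^3 + 5^6 = 15480.
N = 15480/6 = 2580.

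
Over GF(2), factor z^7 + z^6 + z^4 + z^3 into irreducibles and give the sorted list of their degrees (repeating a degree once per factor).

1, 1, 1, 1, 1, 2

Write h(z) = z^7 + z^6 + z^4 + z^3.
Roots in GF(2): h(0) = 0 → root; h(1) = 0 → root.
Linear factors from roots: (z), (z + 1).
Complete factorization: h(z) = (z + 1)^2·(z)^3·(z^2 + z + 1).
Factor degrees with multiplicity: 1 + 1 + 1 + 1 + 1 + 2 = 7.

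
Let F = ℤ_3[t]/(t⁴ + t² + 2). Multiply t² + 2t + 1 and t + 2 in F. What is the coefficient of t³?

1

Multiply in ℤ_3[t]: (t² + 2t + 1)·(t + 2) = t³ + t² + 2t + 2.
Reduced: t³ + t² + 2t + 2.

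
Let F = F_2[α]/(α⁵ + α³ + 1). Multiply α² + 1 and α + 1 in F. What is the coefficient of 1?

Multiply in F_2[α]: (α² + 1)·(α + 1) = α³ + α² + α + 1.
Reduced: α³ + α² + α + 1.

1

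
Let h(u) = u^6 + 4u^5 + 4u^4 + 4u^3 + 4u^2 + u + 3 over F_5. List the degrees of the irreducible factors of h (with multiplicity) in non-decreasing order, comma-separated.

Roots in F_5: h(0) = 3; h(1) = 1; h(2) = 4; h(3) = 0 → root; h(4) = 3.
Linear factors from roots: (u + 2).
Complete factorization: h(u) = (u + 2)·(u^2 + 3)·(u^3 + 2u^2 + 2u + 3).
Factor degrees with multiplicity: 1 + 2 + 3 = 6.

1, 2, 3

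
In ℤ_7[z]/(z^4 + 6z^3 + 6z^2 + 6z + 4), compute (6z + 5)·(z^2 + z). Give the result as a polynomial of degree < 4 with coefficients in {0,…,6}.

6z^3 + 4z^2 + 5z

Multiply in ℤ_7[z]: (6z + 5)·(z^2 + z) = 6z^3 + 4z^2 + 5z.
Reduced: 6z^3 + 4z^2 + 5z.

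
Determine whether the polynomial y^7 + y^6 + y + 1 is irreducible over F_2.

Write P(y) = y^7 + y^6 + y + 1.
Check for roots in F_2: P(0) = 1; P(1) = 0 → root.
P(1) = 0, so (y − 1) divides P(y); P is reducible.

No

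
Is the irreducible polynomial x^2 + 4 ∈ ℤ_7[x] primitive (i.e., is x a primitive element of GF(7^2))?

No

Write f(x) = x^2 + 4.
|GF(7^2)^×| = 7^2 − 1 = 48. Prime factorization: 48 = 2^4·3.
f is primitive ⇔ x has order 48 in GF(7)[x]/(f), i.e. x^(48/q) ≠ 1 for each prime q | 48.
x^(24) mod f = 1
x^(16) mod f = 2.
Since x^(24) = 1, the order of x divides 24 < 48; not primitive.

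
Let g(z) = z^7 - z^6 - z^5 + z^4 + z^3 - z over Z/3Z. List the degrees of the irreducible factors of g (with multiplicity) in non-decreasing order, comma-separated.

Roots in Z/3Z: g(0) = 0 → root; g(1) = 0 → root; g(2) = 0 → root.
Linear factors from roots: (z), (z - 1), (z + 1).
Complete factorization: g(z) = (z)·(z - 1)·(z + 1)^2·(z^3 + z^2 - z + 1).
Factor degrees with multiplicity: 1 + 1 + 1 + 1 + 3 = 7.

1, 1, 1, 1, 3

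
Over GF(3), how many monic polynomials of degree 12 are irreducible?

By the necklace-counting formula, N_3(12) = (1/12) Σ_{d|12} μ(12/d)·3^d.
Divisors of 12: 1, 2, 3, 4, 6, 12; μ(12/d) for each: 0, 1, 0, -1, -1, 1.
Σ = 3^2 − 3^4 − 3^6 + 3^12 = 530640.
N = 530640/12 = 44220.

44220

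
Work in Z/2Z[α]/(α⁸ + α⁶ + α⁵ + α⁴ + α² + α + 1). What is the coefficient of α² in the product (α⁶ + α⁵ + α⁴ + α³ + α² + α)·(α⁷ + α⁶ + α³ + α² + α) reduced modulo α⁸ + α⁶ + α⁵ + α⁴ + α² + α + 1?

1

Multiply in Z/2Z[α]: (α⁶ + α⁵ + α⁴ + α³ + α² + α)·(α⁷ + α⁶ + α³ + α² + α) = α¹³ + α⁹ + α⁶ + α⁵ + α⁴ + α².
Reduce using α⁸ ≡ α⁶ + α⁵ + α⁴ + α² + α + 1 (mod α⁸ + α⁶ + α⁵ + α⁴ + α² + α + 1).
Reduced: α⁴ + α³ + α² + α.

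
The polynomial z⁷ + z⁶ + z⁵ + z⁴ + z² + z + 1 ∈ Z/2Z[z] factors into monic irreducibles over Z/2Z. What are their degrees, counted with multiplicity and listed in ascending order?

7

Write g(z) = z⁷ + z⁶ + z⁵ + z⁴ + z² + z + 1.
Roots in Z/2Z: g(0) = 1; g(1) = 1.
Complete factorization: g(z) = (z⁷ + z⁶ + z⁵ + z⁴ + z² + z + 1).
Factor degrees with multiplicity: 7 = 7.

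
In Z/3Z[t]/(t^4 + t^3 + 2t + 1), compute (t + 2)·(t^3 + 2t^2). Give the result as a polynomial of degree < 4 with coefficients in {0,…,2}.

t^2 + t + 2

Multiply in Z/3Z[t]: (t + 2)·(t^3 + 2t^2) = t^4 + t^3 + t^2.
Reduce using t^4 ≡ 2t^3 + t + 2 (mod t^4 + t^3 + 2t + 1).
Reduced: t^2 + t + 2.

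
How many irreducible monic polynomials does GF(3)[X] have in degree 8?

Gauss's count: N_{3}(8) = (1/8) Σ_{d|8} μ(8/d)·3^d.
Divisors of 8: 1, 2, 4, 8; μ(8/d) for each: 0, 0, -1, 1.
Σ = − 3^4 + 3^8 = 6480.
N = 6480/8 = 810.

810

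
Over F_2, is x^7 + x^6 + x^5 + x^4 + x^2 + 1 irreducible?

No

Write P(x) = x^7 + x^6 + x^5 + x^4 + x^2 + 1.
Check for roots in F_2: P(0) = 1; P(1) = 0 → root.
P(1) = 0, so (x − 1) divides P(x); P is reducible.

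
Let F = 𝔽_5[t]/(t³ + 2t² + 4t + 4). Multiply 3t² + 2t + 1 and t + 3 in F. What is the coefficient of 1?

Multiply in 𝔽_5[t]: (3t² + 2t + 1)·(t + 3) = 3t³ + t² + 2t + 3.
Reduce using t³ ≡ 3t² + t + 1 (mod t³ + 2t² + 4t + 4).
Reduced: 1.

1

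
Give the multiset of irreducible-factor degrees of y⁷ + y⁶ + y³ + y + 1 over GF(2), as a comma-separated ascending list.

Write g(y) = y⁷ + y⁶ + y³ + y + 1.
Roots in GF(2): g(0) = 1; g(1) = 1.
Complete factorization: g(y) = (y⁷ + y⁶ + y³ + y + 1).
Factor degrees with multiplicity: 7 = 7.

7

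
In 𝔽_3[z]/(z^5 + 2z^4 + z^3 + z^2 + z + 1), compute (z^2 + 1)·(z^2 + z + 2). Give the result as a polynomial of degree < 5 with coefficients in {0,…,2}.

z^4 + z^3 + z + 2

Multiply in 𝔽_3[z]: (z^2 + 1)·(z^2 + z + 2) = z^4 + z^3 + z + 2.
Reduced: z^4 + z^3 + z + 2.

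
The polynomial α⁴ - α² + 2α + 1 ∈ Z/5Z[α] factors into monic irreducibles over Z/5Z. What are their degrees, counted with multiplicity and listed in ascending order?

4

Write h(α) = α⁴ - α² + 2α + 1.
Roots in Z/5Z: h(0) = 1; h(1) = 3; h(2) = 2; h(3) = 4; h(4) = 4.
Complete factorization: h(α) = (α⁴ - α² + 2α + 1).
Factor degrees with multiplicity: 4 = 4.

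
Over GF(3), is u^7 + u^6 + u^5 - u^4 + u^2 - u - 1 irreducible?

Yes

Write f(u) = u^7 + u^6 + u^5 - u^4 + u^2 - u - 1.
Check for roots in GF(3): f(0) = 2; f(1) = 1; f(2) = 2.
No roots, so no linear factors.
Monic irreducibles of degree 2 over GF(3): u^2 + 1, u^2 + u - 1, u^2 - u - 1.
None of them divide f (all give nonzero remainder).
Degree-3 irreducible divisors: test the 8 monic irreducibles of degree 3 over GF(3).
None of them divide f (all give nonzero remainder).
No irreducible factor of degree ≤ 3 exists, so f is irreducible over GF(3).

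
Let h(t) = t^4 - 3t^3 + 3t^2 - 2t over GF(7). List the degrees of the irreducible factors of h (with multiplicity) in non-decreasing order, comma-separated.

Linear factors from roots: (t), (t - 2), (t - 3), (t + 2).
Complete factorization: h(t) = (t)·(t + 2)·(t - 3)·(t - 2).
Factor degrees with multiplicity: 1 + 1 + 1 + 1 = 4.

1, 1, 1, 1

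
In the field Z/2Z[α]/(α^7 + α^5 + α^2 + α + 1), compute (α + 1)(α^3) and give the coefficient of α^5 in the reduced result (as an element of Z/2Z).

0

Multiply in Z/2Z[α]: (α + 1)·(α^3) = α^4 + α^3.
Reduced: α^4 + α^3.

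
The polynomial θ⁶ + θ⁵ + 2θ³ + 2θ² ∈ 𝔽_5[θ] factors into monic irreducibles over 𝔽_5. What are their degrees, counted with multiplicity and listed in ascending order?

Write h(θ) = θ⁶ + θ⁵ + 2θ³ + 2θ².
Roots in 𝔽_5: h(0) = 0 → root; h(1) = 1; h(2) = 0 → root; h(3) = 4; h(4) = 0 → root.
Linear factors from roots: (θ), (θ - 2), (θ + 1).
Complete factorization: h(θ) = (θ + 1)·(θ - 2)·(θ)^2·(θ² + 2θ - 1).
Factor degrees with multiplicity: 1 + 1 + 1 + 1 + 2 = 6.

1, 1, 1, 1, 2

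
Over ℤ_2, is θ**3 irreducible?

Write h(θ) = θ**3.
Check for roots in ℤ_2: h(0) = 0 → root; h(1) = 1.
h(0) = 0, so (θ) divides h(θ); h is reducible.

No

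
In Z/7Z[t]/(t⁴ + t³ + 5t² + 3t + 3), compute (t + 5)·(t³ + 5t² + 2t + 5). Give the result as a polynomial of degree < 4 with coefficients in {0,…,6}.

2t^3 + t^2 + 5t + 1

Multiply in Z/7Z[t]: (t + 5)·(t³ + 5t² + 2t + 5) = t⁴ + 3t³ + 6t² + t + 4.
Reduce using t⁴ ≡ 6t³ + 2t² + 4t + 4 (mod t⁴ + t³ + 5t² + 3t + 3).
Reduced: 2t³ + t² + 5t + 1.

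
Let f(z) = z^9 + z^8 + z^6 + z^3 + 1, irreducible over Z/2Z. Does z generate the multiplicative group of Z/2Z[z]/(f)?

|GF(2^9)^×| = 2^9 − 1 = 511. Prime factorization: 511 = 7·73.
f is primitive ⇔ z has order 511 in GF(2)[z]/(f), i.e. z^(511/q) ≠ 1 for each prime q | 511.
z^(73) mod f = 1
z^(7) mod f = z^7.
Since z^(73) = 1, the order of z divides 73 < 511; not primitive.

No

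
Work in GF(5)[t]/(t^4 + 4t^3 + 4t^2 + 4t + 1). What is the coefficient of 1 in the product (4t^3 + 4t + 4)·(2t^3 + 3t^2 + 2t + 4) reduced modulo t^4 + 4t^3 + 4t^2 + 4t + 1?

2

Multiply in GF(5)[t]: (4t^3 + 4t + 4)·(2t^3 + 3t^2 + 2t + 4) = 3t^6 + 2t^5 + t^4 + t^3 + 4t + 1.
Reduce using t^4 ≡ t^3 + t^2 + t + 4 (mod t^4 + 4t^3 + 4t^2 + 4t + 1).
Reduced: 3t^3 + t^2 + 3t + 2.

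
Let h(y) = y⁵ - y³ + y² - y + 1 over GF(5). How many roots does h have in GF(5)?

0

Evaluate at each of the 5 elements of GF(5):
h(0) = 1; h(1) = 1; h(2) = 2; h(3) = 3; h(4) = 3.
No element is a root.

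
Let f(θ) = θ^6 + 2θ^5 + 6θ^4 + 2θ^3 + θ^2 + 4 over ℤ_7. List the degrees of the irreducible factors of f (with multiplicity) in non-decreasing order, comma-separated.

6

Complete factorization: f(θ) = (θ^6 + 2θ^5 + 6θ^4 + 2θ^3 + θ^2 + 4).
Factor degrees with multiplicity: 6 = 6.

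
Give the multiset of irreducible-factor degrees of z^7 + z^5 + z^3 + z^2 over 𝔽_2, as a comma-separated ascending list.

1, 1, 1, 4

Write f(z) = z^7 + z^5 + z^3 + z^2.
Roots in 𝔽_2: f(0) = 0 → root; f(1) = 0 → root.
Linear factors from roots: (z), (z + 1).
Complete factorization: f(z) = (z + 1)·(z)^2·(z^4 + z^3 + 1).
Factor degrees with multiplicity: 1 + 1 + 1 + 4 = 7.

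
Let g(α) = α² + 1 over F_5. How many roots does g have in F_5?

2

Evaluate at each of the 5 elements of F_5:
g(0) = 1; g(1) = 2; g(2) = 0 → root; g(3) = 0 → root; g(4) = 2.
Roots: {2, 3}.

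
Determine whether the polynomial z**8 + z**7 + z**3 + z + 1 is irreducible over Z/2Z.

Write g(z) = z**8 + z**7 + z**3 + z + 1.
Check for roots in Z/2Z: g(0) = 1; g(1) = 1.
No roots, so no linear factors.
Monic irreducibles of degree 2 over GF(2): z**2 + z + 1.
None of them divide g (all give nonzero remainder).
Monic irreducibles of degree 3 over GF(2): z**3 + z + 1, z**3 + z**2 + 1.
None of them divide g (all give nonzero remainder).
Monic irreducibles of degree 4 over GF(2): z**4 + z + 1, z**4 + z**3 + 1, z**4 + z**3 + z**2 + z + 1.
None of them divide g (all give nonzero remainder).
No irreducible factor of degree ≤ 4 exists, so g is irreducible over GF(2).

Yes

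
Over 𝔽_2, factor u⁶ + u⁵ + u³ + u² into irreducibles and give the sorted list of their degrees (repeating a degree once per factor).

Write h(u) = u⁶ + u⁵ + u³ + u².
Roots in 𝔽_2: h(0) = 0 → root; h(1) = 0 → root.
Linear factors from roots: (u), (u + 1).
Complete factorization: h(u) = (u)^2·(u + 1)^2·(u² + u + 1).
Factor degrees with multiplicity: 1 + 1 + 1 + 1 + 2 = 6.

1, 1, 1, 1, 2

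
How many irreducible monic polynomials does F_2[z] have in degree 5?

6

Gauss's count: N_{2}(5) = (1/5) Σ_{d|5} μ(5/d)·2^d.
Divisors of 5: 1, 5; μ(5/d) for each: -1, 1.
Σ = − 2^1 + 2^5 = 30.
N = 30/5 = 6.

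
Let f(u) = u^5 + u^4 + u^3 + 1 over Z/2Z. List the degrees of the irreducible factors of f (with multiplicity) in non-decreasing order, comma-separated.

1, 1, 3

Roots in Z/2Z: f(0) = 1; f(1) = 0 → root.
Linear factors from roots: (u + 1).
Complete factorization: f(u) = (u + 1)^2·(u^3 + u^2 + 1).
Factor degrees with multiplicity: 1 + 1 + 3 = 5.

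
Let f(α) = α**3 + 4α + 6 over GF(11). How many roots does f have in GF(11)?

Evaluate at each of the 11 elements of GF(11):
f(0) = 6; f(1) = 0 → root; f(2) = 0 → root; f(3) = 1; f(4) = 9; f(5) = 8; f(6) = 4; f(7) = 3; f(8) = 0 → root; f(9) = 1; f(10) = 1.
Roots: {1, 2, 8}.

3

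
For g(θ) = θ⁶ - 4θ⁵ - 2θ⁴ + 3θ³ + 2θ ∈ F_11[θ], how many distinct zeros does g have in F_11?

5

Evaluate at each of the 11 elements of F_11:
g(0) = 0 → root; g(1) = 0 → root; g(2) = 9; g(3) = 1; g(4) = 7; g(5) = 5; g(6) = 2; g(7) = 0 → root; g(8) = 0 → root; g(9) = 0 → root; g(10) = 9.
Roots: {0, 1, 7, 8, 9}.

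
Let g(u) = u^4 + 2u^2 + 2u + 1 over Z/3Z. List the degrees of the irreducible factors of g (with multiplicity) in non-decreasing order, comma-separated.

1, 3

Roots in Z/3Z: g(0) = 1; g(1) = 0 → root; g(2) = 2.
Linear factors from roots: (u + 2).
Complete factorization: g(u) = (u + 2)·(u^3 + u^2 + 2).
Factor degrees with multiplicity: 1 + 3 = 4.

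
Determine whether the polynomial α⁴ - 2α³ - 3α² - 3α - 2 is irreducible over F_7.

Yes

Write g(α) = α⁴ - 2α³ - 3α² - 3α - 2.
Check for roots in F_7: g(0) = 5; g(1) = 5; g(2) = 1; g(3) = 3; g(4) = 3; g(5) = 3; g(6) = 1.
No roots, so no linear factors.
Degree-2 irreducible divisors: test the 21 monic irreducibles of degree 2 over GF(7).
None of them divide g (all give nonzero remainder).
No irreducible factor of degree ≤ 2 exists, so g is irreducible over GF(7).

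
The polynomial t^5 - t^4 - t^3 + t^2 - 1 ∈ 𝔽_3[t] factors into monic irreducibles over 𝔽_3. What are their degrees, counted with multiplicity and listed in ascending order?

5

Write f(t) = t^5 - t^4 - t^3 + t^2 - 1.
Roots in 𝔽_3: f(0) = 2; f(1) = 2; f(2) = 2.
Complete factorization: f(t) = (t^5 - t^4 - t^3 + t^2 - 1).
Factor degrees with multiplicity: 5 = 5.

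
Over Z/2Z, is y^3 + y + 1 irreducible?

Write P(y) = y^3 + y + 1.
Check for roots in Z/2Z: P(0) = 1; P(1) = 1.
No roots. A degree-3 polynomial over a field with no linear factor is irreducible.

Yes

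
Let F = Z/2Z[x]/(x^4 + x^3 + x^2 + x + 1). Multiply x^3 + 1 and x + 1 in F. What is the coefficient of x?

Multiply in Z/2Z[x]: (x^3 + 1)·(x + 1) = x^4 + x^3 + x + 1.
Reduce using x^4 ≡ x^3 + x^2 + x + 1 (mod x^4 + x^3 + x^2 + x + 1).
Reduced: x^2.

0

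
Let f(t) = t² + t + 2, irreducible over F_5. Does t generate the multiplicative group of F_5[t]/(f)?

Yes

|GF(5^2)^×| = 5^2 − 1 = 24. Prime factorization: 24 = 2^3·3.
f is primitive ⇔ t has order 24 in GF(5)[t]/(f), i.e. t^(24/q) ≠ 1 for each prime q | 24.
t^(12) mod f = 4.
t^(8) mod f = 3t + 1.
None equal 1, so t has full order 24; f is primitive.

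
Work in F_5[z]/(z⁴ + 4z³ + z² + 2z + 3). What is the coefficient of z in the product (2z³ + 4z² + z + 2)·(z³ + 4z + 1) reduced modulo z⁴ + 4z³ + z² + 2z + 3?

Multiply in F_5[z]: (2z³ + 4z² + z + 2)·(z³ + 4z + 1) = 2z⁶ + 4z⁵ + 4z⁴ + 3z² + 4z + 2.
Reduce using z⁴ ≡ z³ + 4z² + 3z + 2 (mod z⁴ + 4z³ + z² + 2z + 3).
Reduced: 3z³ + 2z² + 3.

0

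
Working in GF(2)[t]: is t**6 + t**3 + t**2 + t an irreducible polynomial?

Write m(t) = t**6 + t**3 + t**2 + t.
Check for roots in GF(2): m(0) = 0 → root; m(1) = 0 → root.
m(0) = 0, so (t) divides m(t); m is reducible.

No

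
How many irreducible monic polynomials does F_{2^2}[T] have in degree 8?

8160

By the necklace-counting formula, N_4(8) = (1/8) Σ_{d|8} μ(8/d)·4^d.
Divisors of 8: 1, 2, 4, 8; μ(8/d) for each: 0, 0, -1, 1.
Σ = − 4^4 + 4^8 = 65280.
N = 65280/8 = 8160.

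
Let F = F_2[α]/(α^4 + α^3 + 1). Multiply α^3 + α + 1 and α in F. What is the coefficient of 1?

1

Multiply in F_2[α]: (α^3 + α + 1)·(α) = α^4 + α^2 + α.
Reduce using α^4 ≡ α^3 + 1 (mod α^4 + α^3 + 1).
Reduced: α^3 + α^2 + α + 1.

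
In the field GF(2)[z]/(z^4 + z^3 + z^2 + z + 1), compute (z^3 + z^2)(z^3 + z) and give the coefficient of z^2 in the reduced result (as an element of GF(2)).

Multiply in GF(2)[z]: (z^3 + z^2)·(z^3 + z) = z^6 + z^5 + z^4 + z^3.
Reduce using z^4 ≡ z^3 + z^2 + z + 1 (mod z^4 + z^3 + z^2 + z + 1).
Reduced: z^2.

1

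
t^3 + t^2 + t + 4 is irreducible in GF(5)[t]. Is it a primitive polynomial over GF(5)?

Write f(t) = t^3 + t^2 + t + 4.
|GF(5^3)^×| = 5^3 − 1 = 124. Prime factorization: 124 = 2^2·31.
f is primitive ⇔ t has order 124 in GF(5)[t]/(f), i.e. t^(124/q) ≠ 1 for each prime q | 124.
t^(62) mod f = 1
t^(4) mod f = 2t + 4.
Since t^(62) = 1, the order of t divides 62 < 124; not primitive.

No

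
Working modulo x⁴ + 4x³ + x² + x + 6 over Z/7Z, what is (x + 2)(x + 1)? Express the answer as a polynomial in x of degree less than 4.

Multiply in Z/7Z[x]: (x + 2)·(x + 1) = x² + 3x + 2.
Reduced: x² + 3x + 2.

x^2 + 3x + 2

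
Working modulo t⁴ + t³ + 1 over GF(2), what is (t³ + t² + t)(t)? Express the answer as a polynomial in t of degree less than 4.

Multiply in GF(2)[t]: (t³ + t² + t)·(t) = t⁴ + t³ + t².
Reduce using t⁴ ≡ t³ + 1 (mod t⁴ + t³ + 1).
Reduced: t² + 1.

t^2 + 1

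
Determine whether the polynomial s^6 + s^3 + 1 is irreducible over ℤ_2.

Write f(s) = s^6 + s^3 + 1.
Check for roots in ℤ_2: f(0) = 1; f(1) = 1.
No roots, so no linear factors.
Monic irreducibles of degree 2 over GF(2): s^2 + s + 1.
None of them divide f (all give nonzero remainder).
Monic irreducibles of degree 3 over GF(2): s^3 + s + 1, s^3 + s^2 + 1.
None of them divide f (all give nonzero remainder).
No irreducible factor of degree ≤ 3 exists, so f is irreducible over GF(2).

Yes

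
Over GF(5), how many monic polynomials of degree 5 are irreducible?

By the necklace-counting formula, N_5(5) = (1/5) Σ_{d|5} μ(5/d)·5^d.
Divisors of 5: 1, 5; μ(5/d) for each: -1, 1.
Σ = − 5^1 + 5^5 = 3120.
N = 3120/5 = 624.

624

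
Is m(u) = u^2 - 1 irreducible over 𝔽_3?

Check for roots in 𝔽_3: m(0) = 2; m(1) = 0 → root; m(2) = 0 → root.
m(1) = 0, so (u − 1) divides m(u); m is reducible.

No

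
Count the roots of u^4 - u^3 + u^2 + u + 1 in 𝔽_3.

Write f(u) = u^4 - u^3 + u^2 + u + 1.
Evaluate at each of the 3 elements of 𝔽_3:
f(0) = 1; f(1) = 0 → root; f(2) = 0 → root.
Roots: {1, 2}.

2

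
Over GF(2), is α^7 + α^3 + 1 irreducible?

Write h(α) = α^7 + α^3 + 1.
Check for roots in GF(2): h(0) = 1; h(1) = 1.
No roots, so no linear factors.
Monic irreducibles of degree 2 over GF(2): α^2 + α + 1.
None of them divide h (all give nonzero remainder).
Monic irreducibles of degree 3 over GF(2): α^3 + α + 1, α^3 + α^2 + 1.
None of them divide h (all give nonzero remainder).
No irreducible factor of degree ≤ 3 exists, so h is irreducible over GF(2).

Yes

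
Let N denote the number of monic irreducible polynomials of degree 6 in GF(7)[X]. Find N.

x^(7^6) − x is the product of all monic irreducibles of degree dividing 6; Möbius inversion gives N = (1/6) Σ μ(6/d)·7^d.
Divisors of 6: 1, 2, 3, 6; μ(6/d) for each: 1, -1, -1, 1.
Σ = 7^1 − 7^2 − 7^3 + 7^6 = 117264.
N = 117264/6 = 19544.

19544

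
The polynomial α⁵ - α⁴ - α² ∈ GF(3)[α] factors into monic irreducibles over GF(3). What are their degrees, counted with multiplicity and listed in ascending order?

1, 1, 1, 2

Write h(α) = α⁵ - α⁴ - α².
Roots in GF(3): h(0) = 0 → root; h(1) = 2; h(2) = 0 → root.
Linear factors from roots: (α), (α + 1).
Complete factorization: h(α) = (α + 1)·(α)^2·(α² + α - 1).
Factor degrees with multiplicity: 1 + 1 + 1 + 2 = 5.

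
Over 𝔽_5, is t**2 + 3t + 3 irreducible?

Write f(t) = t**2 + 3t + 3.
Check for roots in 𝔽_5: f(0) = 3; f(1) = 2; f(2) = 3; f(3) = 1; f(4) = 1.
No roots. A degree-2 polynomial over a field with no linear factor is irreducible.

Yes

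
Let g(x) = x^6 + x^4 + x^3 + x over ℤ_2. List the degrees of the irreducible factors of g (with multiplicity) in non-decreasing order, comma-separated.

1, 1, 1, 1, 2

Roots in ℤ_2: g(0) = 0 → root; g(1) = 0 → root.
Linear factors from roots: (x), (x + 1).
Complete factorization: g(x) = (x)·(x + 1)^3·(x^2 + x + 1).
Factor degrees with multiplicity: 1 + 1 + 1 + 1 + 2 = 6.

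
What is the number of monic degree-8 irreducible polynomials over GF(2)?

Gauss's count: N_{2}(8) = (1/8) Σ_{d|8} μ(8/d)·2^d.
Divisors of 8: 1, 2, 4, 8; μ(8/d) for each: 0, 0, -1, 1.
Σ = − 2^4 + 2^8 = 240.
N = 240/8 = 30.

30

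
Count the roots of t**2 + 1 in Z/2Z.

Write h(t) = t**2 + 1.
Evaluate at each of the 2 elements of Z/2Z:
h(0) = 1; h(1) = 0 → root.
Roots: {1}.

1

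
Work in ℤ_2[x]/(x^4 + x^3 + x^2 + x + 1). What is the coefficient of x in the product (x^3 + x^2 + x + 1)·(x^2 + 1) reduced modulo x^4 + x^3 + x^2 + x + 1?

Multiply in ℤ_2[x]: (x^3 + x^2 + x + 1)·(x^2 + 1) = x^5 + x^4 + x + 1.
Reduce using x^4 ≡ x^3 + x^2 + x + 1 (mod x^4 + x^3 + x^2 + x + 1).
Reduced: x^3 + x^2 + 1.

0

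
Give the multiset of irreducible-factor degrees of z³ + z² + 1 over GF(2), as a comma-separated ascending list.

Write f(z) = z³ + z² + 1.
Roots in GF(2): f(0) = 1; f(1) = 1.
Complete factorization: f(z) = (z³ + z² + 1).
Factor degrees with multiplicity: 3 = 3.

3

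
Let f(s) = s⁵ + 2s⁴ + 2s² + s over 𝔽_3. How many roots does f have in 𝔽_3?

2

Evaluate at each of the 3 elements of 𝔽_3:
f(0) = 0 → root; f(1) = 0 → root; f(2) = 2.
Roots: {0, 1}.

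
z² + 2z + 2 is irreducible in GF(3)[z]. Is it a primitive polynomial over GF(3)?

Write f(z) = z² + 2z + 2.
|GF(3^2)^×| = 3^2 − 1 = 8. Prime factorization: 8 = 2^3.
f is primitive ⇔ z has order 8 in GF(3)[z]/(f), i.e. z^(8/q) ≠ 1 for each prime q | 8.
z^(4) mod f = 2.
None equal 1, so z has full order 8; f is primitive.

Yes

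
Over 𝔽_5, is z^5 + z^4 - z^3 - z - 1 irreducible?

Write P(z) = z^5 + z^4 - z^3 - z - 1.
Check for roots in 𝔽_5: P(0) = 4; P(1) = 4; P(2) = 2; P(3) = 3; P(4) = 1.
No roots, so no linear factors.
Degree-2 irreducible divisors: test the 10 monic irreducibles of degree 2 over GF(5).
None of them divide P (all give nonzero remainder).
No irreducible factor of degree ≤ 2 exists, so P is irreducible over GF(5).

Yes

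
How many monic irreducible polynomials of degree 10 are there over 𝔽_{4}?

The number of monic irreducibles of degree 10 over GF(4) is (1/10)·Σ_{d∣10} μ(10/d) 4^d.
Divisors of 10: 1, 2, 5, 10; μ(10/d) for each: 1, -1, -1, 1.
Σ = 4^1 − 4^2 − 4^5 + 4^10 = 1047540.
N = 1047540/10 = 104754.

104754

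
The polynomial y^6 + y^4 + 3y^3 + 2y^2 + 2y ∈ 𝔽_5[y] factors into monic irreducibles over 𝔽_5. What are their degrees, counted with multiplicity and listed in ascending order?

Write f(y) = y^6 + y^4 + 3y^3 + 2y^2 + 2y.
Roots in 𝔽_5: f(0) = 0 → root; f(1) = 4; f(2) = 1; f(3) = 0 → root; f(4) = 4.
Linear factors from roots: (y), (y + 2).
Complete factorization: f(y) = (y)·(y + 2)·(y^4 + 3y^3 + 3y + 1).
Factor degrees with multiplicity: 1 + 1 + 4 = 6.

1, 1, 4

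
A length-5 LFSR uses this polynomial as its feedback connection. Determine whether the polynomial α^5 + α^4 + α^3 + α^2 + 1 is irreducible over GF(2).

Yes

Write g(α) = α^5 + α^4 + α^3 + α^2 + 1.
Check for roots in GF(2): g(0) = 1; g(1) = 1.
No roots, so no linear factors.
Monic irreducibles of degree 2 over GF(2): α^2 + α + 1.
None of them divide g (all give nonzero remainder).
No irreducible factor of degree ≤ 2 exists, so g is irreducible over GF(2).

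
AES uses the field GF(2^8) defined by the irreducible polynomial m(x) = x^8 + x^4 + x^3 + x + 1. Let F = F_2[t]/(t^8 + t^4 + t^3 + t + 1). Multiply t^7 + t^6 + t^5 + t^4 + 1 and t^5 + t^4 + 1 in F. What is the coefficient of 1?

1

Multiply in F_2[t]: (t^7 + t^6 + t^5 + t^4 + 1)·(t^5 + t^4 + 1) = t^12 + t^8 + t^7 + t^6 + 1.
Reduce using t^8 ≡ t^4 + t^3 + t + 1 (mod t^8 + t^4 + t^3 + t + 1).
Reduced: t^6 + t^5 + t^4 + 1.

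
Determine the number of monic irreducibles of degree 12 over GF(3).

The number of monic irreducibles of degree 12 over GF(3) is (1/12)·Σ_{d∣12} μ(12/d) 3^d.
Divisors of 12: 1, 2, 3, 4, 6, 12; μ(12/d) for each: 0, 1, 0, -1, -1, 1.
Σ = 3^2 − 3^4 − 3^6 + 3^12 = 530640.
N = 530640/12 = 44220.

44220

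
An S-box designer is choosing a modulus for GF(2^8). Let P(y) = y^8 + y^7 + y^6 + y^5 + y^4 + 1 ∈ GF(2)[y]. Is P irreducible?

Check for roots in GF(2): P(0) = 1; P(1) = 0 → root.
P(1) = 0, so (y − 1) divides P(y); P is reducible.

No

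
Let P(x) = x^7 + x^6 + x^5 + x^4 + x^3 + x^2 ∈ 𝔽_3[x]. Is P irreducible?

No

Check for roots in 𝔽_3: P(0) = 0 → root; P(1) = 0 → root; P(2) = 0 → root.
P(0) = 0, so (x) divides P(x); P is reducible.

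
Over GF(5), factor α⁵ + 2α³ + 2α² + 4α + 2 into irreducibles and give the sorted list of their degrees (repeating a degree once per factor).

5

Write g(α) = α⁵ + 2α³ + 2α² + 4α + 2.
Roots in GF(5): g(0) = 2; g(1) = 1; g(2) = 1; g(3) = 4; g(4) = 2.
Complete factorization: g(α) = (α⁵ + 2α³ + 2α² + 4α + 2).
Factor degrees with multiplicity: 5 = 5.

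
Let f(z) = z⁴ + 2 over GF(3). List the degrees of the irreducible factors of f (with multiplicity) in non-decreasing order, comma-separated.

Roots in GF(3): f(0) = 2; f(1) = 0 → root; f(2) = 0 → root.
Linear factors from roots: (z + 2), (z + 1).
Complete factorization: f(z) = (z + 1)·(z + 2)·(z² + 1).
Factor degrees with multiplicity: 1 + 1 + 2 = 4.

1, 1, 2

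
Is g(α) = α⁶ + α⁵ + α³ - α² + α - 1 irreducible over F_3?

Check for roots in F_3: g(0) = 2; g(1) = 2; g(2) = 2.
No roots, so no linear factors.
Monic irreducibles of degree 2 over GF(3): α² + 1, α² + α - 1, α² - α - 1.
None of them divide g (all give nonzero remainder).
Degree-3 irreducible divisors: test the 8 monic irreducibles of degree 3 over GF(3).
None of them divide g (all give nonzero remainder).
No irreducible factor of degree ≤ 3 exists, so g is irreducible over GF(3).

Yes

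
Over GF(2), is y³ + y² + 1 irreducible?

Yes

Write g(y) = y³ + y² + 1.
Check for roots in GF(2): g(0) = 1; g(1) = 1.
No roots. A degree-3 polynomial over a field with no linear factor is irreducible.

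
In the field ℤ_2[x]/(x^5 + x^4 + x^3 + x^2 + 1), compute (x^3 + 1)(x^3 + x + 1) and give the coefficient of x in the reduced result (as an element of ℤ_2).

0

Multiply in ℤ_2[x]: (x^3 + 1)·(x^3 + x + 1) = x^6 + x^4 + x + 1.
Reduce using x^5 ≡ x^4 + x^3 + x^2 + 1 (mod x^5 + x^4 + x^3 + x^2 + 1).
Reduced: x^4 + x^2.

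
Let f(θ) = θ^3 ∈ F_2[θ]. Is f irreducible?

No

Check for roots in F_2: f(0) = 0 → root; f(1) = 1.
f(0) = 0, so (θ) divides f(θ); f is reducible.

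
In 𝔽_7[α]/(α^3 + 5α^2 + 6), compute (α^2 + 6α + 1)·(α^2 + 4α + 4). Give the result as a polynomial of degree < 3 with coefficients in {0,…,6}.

Multiply in 𝔽_7[α]: (α^2 + 6α + 1)·(α^2 + 4α + 4) = α^4 + 3α^3 + α^2 + 4.
Reduce using α^3 ≡ 2α^2 + 1 (mod α^3 + 5α^2 + 6).
Reduced: 4α^2 + α + 2.

4α^2 + α + 2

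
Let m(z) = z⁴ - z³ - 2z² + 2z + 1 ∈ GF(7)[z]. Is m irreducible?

Check for roots in GF(7): m(0) = 1; m(1) = 1; m(2) = 5; m(3) = 1; m(4) = 1; m(5) = 6; m(6) = 6.
No roots, so no linear factors.
Degree-2 irreducible divisors: test the 21 monic irreducibles of degree 2 over GF(7).
None of them divide m (all give nonzero remainder).
No irreducible factor of degree ≤ 2 exists, so m is irreducible over GF(7).

Yes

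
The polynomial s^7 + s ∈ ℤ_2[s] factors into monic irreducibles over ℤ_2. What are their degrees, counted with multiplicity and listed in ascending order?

1, 1, 1, 2, 2

Write f(s) = s^7 + s.
Roots in ℤ_2: f(0) = 0 → root; f(1) = 0 → root.
Linear factors from roots: (s), (s + 1).
Complete factorization: f(s) = (s)·(s + 1)^2·(s^2 + s + 1)^2.
Factor degrees with multiplicity: 1 + 1 + 1 + 2 + 2 = 7.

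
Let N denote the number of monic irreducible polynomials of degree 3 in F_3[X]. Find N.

By the necklace-counting formula, N_3(3) = (1/3) Σ_{d|3} μ(3/d)·3^d.
Divisors of 3: 1, 3; μ(3/d) for each: -1, 1.
Σ = − 3^1 + 3^3 = 24.
N = 24/3 = 8.

8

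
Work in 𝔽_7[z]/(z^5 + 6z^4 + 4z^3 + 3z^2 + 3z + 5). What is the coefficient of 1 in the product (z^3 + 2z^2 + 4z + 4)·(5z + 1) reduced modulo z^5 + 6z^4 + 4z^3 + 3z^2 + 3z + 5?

4

Multiply in 𝔽_7[z]: (z^3 + 2z^2 + 4z + 4)·(5z + 1) = 5z^4 + 4z^3 + z^2 + 3z + 4.
Reduced: 5z^4 + 4z^3 + z^2 + 3z + 4.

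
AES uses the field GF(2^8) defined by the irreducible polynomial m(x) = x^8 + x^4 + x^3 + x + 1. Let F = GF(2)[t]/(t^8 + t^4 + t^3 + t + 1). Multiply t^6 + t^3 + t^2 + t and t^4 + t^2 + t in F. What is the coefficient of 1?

1

Multiply in GF(2)[t]: (t^6 + t^3 + t^2 + t)·(t^4 + t^2 + t) = t^10 + t^8 + t^6 + t^2.
Reduce using t^8 ≡ t^4 + t^3 + t + 1 (mod t^8 + t^4 + t^3 + t + 1).
Reduced: t^5 + t^4 + t + 1.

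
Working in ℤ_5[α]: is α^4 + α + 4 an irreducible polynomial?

Yes

Write g(α) = α^4 + α + 4.
Check for roots in ℤ_5: g(0) = 4; g(1) = 1; g(2) = 2; g(3) = 3; g(4) = 4.
No roots, so no linear factors.
Degree-2 irreducible divisors: test the 10 monic irreducibles of degree 2 over GF(5).
None of them divide g (all give nonzero remainder).
No irreducible factor of degree ≤ 2 exists, so g is irreducible over GF(5).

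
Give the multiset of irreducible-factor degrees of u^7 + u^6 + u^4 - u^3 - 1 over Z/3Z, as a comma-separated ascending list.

Write h(u) = u^7 + u^6 + u^4 - u^3 - 1.
Roots in Z/3Z: h(0) = 2; h(1) = 1; h(2) = 1.
Complete factorization: h(u) = (u^7 + u^6 + u^4 - u^3 - 1).
Factor degrees with multiplicity: 7 = 7.

7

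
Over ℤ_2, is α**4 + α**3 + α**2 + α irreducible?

No

Write m(α) = α**4 + α**3 + α**2 + α.
Check for roots in ℤ_2: m(0) = 0 → root; m(1) = 0 → root.
m(0) = 0, so (α) divides m(α); m is reducible.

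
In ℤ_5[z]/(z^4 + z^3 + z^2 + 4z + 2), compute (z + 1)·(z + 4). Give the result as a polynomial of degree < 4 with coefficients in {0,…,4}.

Multiply in ℤ_5[z]: (z + 1)·(z + 4) = z^2 + 4.
Reduced: z^2 + 4.

z^2 + 4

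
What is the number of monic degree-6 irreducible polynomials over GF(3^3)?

By the necklace-counting formula, N_27(6) = (1/6) Σ_{d|6} μ(6/d)·27^d.
Divisors of 6: 1, 2, 3, 6; μ(6/d) for each: 1, -1, -1, 1.
Σ = 27^1 − 27^2 − 27^3 + 27^6 = 387400104.
N = 387400104/6 = 64566684.

64566684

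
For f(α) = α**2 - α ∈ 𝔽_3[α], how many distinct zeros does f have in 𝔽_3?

2

Evaluate at each of the 3 elements of 𝔽_3:
f(0) = 0 → root; f(1) = 0 → root; f(2) = 2.
Roots: {0, 1}.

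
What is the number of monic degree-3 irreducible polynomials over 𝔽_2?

2

By the necklace-counting formula, N_2(3) = (1/3) Σ_{d|3} μ(3/d)·2^d.
Divisors of 3: 1, 3; μ(3/d) for each: -1, 1.
Σ = − 2^1 + 2^3 = 6.
N = 6/3 = 2.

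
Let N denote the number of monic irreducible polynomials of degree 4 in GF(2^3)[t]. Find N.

The number of monic irreducibles of degree 4 over GF(8) is (1/4)·Σ_{d∣4} μ(4/d) 8^d.
Divisors of 4: 1, 2, 4; μ(4/d) for each: 0, -1, 1.
Σ = − 8^2 + 8^4 = 4032.
N = 4032/4 = 1008.

1008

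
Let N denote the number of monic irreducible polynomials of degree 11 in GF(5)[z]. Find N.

The number of monic irreducibles of degree 11 over GF(5) is (1/11)·Σ_{d∣11} μ(11/d) 5^d.
Divisors of 11: 1, 11; μ(11/d) for each: -1, 1.
Σ = − 5^1 + 5^11 = 48828120.
N = 48828120/11 = 4438920.

4438920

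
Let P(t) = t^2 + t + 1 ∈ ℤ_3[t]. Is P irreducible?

Check for roots in ℤ_3: P(0) = 1; P(1) = 0 → root; P(2) = 1.
P(1) = 0, so (t − 1) divides P(t); P is reducible.

No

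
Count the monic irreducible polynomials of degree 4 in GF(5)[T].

The number of monic irreducibles of degree 4 over GF(5) is (1/4)·Σ_{d∣4} μ(4/d) 5^d.
Divisors of 4: 1, 2, 4; μ(4/d) for each: 0, -1, 1.
Σ = − 5^2 + 5^4 = 600.
N = 600/4 = 150.

150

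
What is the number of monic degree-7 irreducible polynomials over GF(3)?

By the necklace-counting formula, N_3(7) = (1/7) Σ_{d|7} μ(7/d)·3^d.
Divisors of 7: 1, 7; μ(7/d) for each: -1, 1.
Σ = − 3^1 + 3^7 = 2184.
N = 2184/7 = 312.

312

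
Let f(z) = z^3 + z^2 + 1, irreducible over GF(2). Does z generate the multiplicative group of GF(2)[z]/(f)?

|GF(2^3)^×| = 2^3 − 1 = 7. Prime factorization: 7 = 7.
f is primitive ⇔ z has order 7 in GF(2)[z]/(f), i.e. z^(7/q) ≠ 1 for each prime q | 7.
z^(1) mod f = z.
None equal 1, so z has full order 7; f is primitive.

Yes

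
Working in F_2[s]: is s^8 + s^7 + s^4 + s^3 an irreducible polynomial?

No

Write g(s) = s^8 + s^7 + s^4 + s^3.
Check for roots in F_2: g(0) = 0 → root; g(1) = 0 → root.
g(0) = 0, so (s) divides g(s); g is reducible.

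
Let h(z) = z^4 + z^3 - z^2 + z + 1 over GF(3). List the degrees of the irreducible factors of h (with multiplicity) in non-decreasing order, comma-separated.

1, 1, 2

Roots in GF(3): h(0) = 1; h(1) = 0 → root; h(2) = 2.
Linear factors from roots: (z - 1).
Complete factorization: h(z) = (z - 1)^2·(z^2 + 1).
Factor degrees with multiplicity: 1 + 1 + 2 = 4.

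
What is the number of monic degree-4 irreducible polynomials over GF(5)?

By the necklace-counting formula, N_5(4) = (1/4) Σ_{d|4} μ(4/d)·5^d.
Divisors of 4: 1, 2, 4; μ(4/d) for each: 0, -1, 1.
Σ = − 5^2 + 5^4 = 600.
N = 600/4 = 150.

150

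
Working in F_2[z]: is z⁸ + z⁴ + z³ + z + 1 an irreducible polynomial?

Write g(z) = z⁸ + z⁴ + z³ + z + 1.
Check for roots in F_2: g(0) = 1; g(1) = 1.
No roots, so no linear factors.
Monic irreducibles of degree 2 over GF(2): z² + z + 1.
None of them divide g (all give nonzero remainder).
Monic irreducibles of degree 3 over GF(2): z³ + z + 1, z³ + z² + 1.
None of them divide g (all give nonzero remainder).
Monic irreducibles of degree 4 over GF(2): z⁴ + z + 1, z⁴ + z³ + 1, z⁴ + z³ + z² + z + 1.
None of them divide g (all give nonzero remainder).
No irreducible factor of degree ≤ 4 exists, so g is irreducible over GF(2).

Yes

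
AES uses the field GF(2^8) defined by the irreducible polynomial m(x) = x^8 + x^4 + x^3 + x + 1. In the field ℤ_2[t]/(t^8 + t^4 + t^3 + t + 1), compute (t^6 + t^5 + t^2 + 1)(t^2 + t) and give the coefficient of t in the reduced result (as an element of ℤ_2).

Multiply in ℤ_2[t]: (t^6 + t^5 + t^2 + 1)·(t^2 + t) = t^8 + t^6 + t^4 + t^3 + t^2 + t.
Reduce using t^8 ≡ t^4 + t^3 + t + 1 (mod t^8 + t^4 + t^3 + t + 1).
Reduced: t^6 + t^2 + 1.

0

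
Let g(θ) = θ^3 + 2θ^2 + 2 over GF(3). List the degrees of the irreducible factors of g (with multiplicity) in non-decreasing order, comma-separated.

1, 2

Roots in GF(3): g(0) = 2; g(1) = 2; g(2) = 0 → root.
Linear factors from roots: (θ + 1).
Complete factorization: g(θ) = (θ + 1)·(θ^2 + θ + 2).
Factor degrees with multiplicity: 1 + 2 = 3.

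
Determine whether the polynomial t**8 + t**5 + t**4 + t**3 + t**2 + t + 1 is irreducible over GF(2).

Write h(t) = t**8 + t**5 + t**4 + t**3 + t**2 + t + 1.
Check for roots in GF(2): h(0) = 1; h(1) = 1.
No roots, so no linear factors.
Monic irreducibles of degree 2 over GF(2): t**2 + t + 1.
None of them divide h (all give nonzero remainder).
Monic irreducibles of degree 3 over GF(2): t**3 + t + 1, t**3 + t**2 + 1.
None of them divide h (all give nonzero remainder).
Monic irreducibles of degree 4 over GF(2): t**4 + t + 1, t**4 + t**3 + 1, t**4 + t**3 + t**2 + t + 1.
None of them divide h (all give nonzero remainder).
No irreducible factor of degree ≤ 4 exists, so h is irreducible over GF(2).

Yes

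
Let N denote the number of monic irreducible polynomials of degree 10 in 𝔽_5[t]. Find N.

x^(5^10) − x is the product of all monic irreducibles of degree dividing 10; Möbius inversion gives N = (1/10) Σ μ(10/d)·5^d.
Divisors of 10: 1, 2, 5, 10; μ(10/d) for each: 1, -1, -1, 1.
Σ = 5^1 − 5^2 − 5^5 + 5^10 = 9762480.
N = 9762480/10 = 976248.

976248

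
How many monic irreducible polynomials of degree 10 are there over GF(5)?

976248

By the necklace-counting formula, N_5(10) = (1/10) Σ_{d|10} μ(10/d)·5^d.
Divisors of 10: 1, 2, 5, 10; μ(10/d) for each: 1, -1, -1, 1.
Σ = 5^1 − 5^2 − 5^5 + 5^10 = 9762480.
N = 9762480/10 = 976248.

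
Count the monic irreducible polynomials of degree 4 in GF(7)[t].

588

Gauss's count: N_{7}(4) = (1/4) Σ_{d|4} μ(4/d)·7^d.
Divisors of 4: 1, 2, 4; μ(4/d) for each: 0, -1, 1.
Σ = − 7^2 + 7^4 = 2352.
N = 2352/4 = 588.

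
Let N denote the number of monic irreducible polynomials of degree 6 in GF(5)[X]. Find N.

By the necklace-counting formula, N_5(6) = (1/6) Σ_{d|6} μ(6/d)·5^d.
Divisors of 6: 1, 2, 3, 6; μ(6/d) for each: 1, -1, -1, 1.
Σ = 5^1 − 5^2 − 5^3 + 5^6 = 15480.
N = 15480/6 = 2580.

2580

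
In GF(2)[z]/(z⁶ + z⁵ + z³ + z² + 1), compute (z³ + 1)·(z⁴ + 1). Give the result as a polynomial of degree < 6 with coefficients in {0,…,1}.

Multiply in GF(2)[z]: (z³ + 1)·(z⁴ + 1) = z⁷ + z⁴ + z³ + 1.
Reduce using z⁶ ≡ z⁵ + z³ + z² + 1 (mod z⁶ + z⁵ + z³ + z² + 1).
Reduced: z⁵ + z³ + z² + z.

z^5 + z^3 + z^2 + z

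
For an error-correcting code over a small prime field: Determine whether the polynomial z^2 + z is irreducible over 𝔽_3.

Write P(z) = z^2 + z.
Check for roots in 𝔽_3: P(0) = 0 → root; P(1) = 2; P(2) = 0 → root.
P(0) = 0, so (z) divides P(z); P is reducible.

No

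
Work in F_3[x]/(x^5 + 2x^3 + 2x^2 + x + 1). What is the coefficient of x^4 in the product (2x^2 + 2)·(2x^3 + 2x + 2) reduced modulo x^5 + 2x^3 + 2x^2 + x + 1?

0

Multiply in F_3[x]: (2x^2 + 2)·(2x^3 + 2x + 2) = x^5 + 2x^3 + x^2 + x + 1.
Reduce using x^5 ≡ x^3 + x^2 + 2x + 2 (mod x^5 + 2x^3 + 2x^2 + x + 1).
Reduced: 2x^2.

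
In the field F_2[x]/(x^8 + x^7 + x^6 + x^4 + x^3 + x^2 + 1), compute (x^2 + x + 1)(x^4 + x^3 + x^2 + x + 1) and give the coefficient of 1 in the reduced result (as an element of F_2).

1

Multiply in F_2[x]: (x^2 + x + 1)·(x^4 + x^3 + x^2 + x + 1) = x^6 + x^4 + x^3 + x^2 + 1.
Reduced: x^6 + x^4 + x^3 + x^2 + 1.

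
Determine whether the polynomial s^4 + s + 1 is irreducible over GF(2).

Yes

Write P(s) = s^4 + s + 1.
Check for roots in GF(2): P(0) = 1; P(1) = 1.
No roots, so no linear factors.
Monic irreducibles of degree 2 over GF(2): s^2 + s + 1.
None of them divide P (all give nonzero remainder).
No irreducible factor of degree ≤ 2 exists, so P is irreducible over GF(2).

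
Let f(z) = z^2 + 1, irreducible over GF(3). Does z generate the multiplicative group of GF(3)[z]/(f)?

|GF(3^2)^×| = 3^2 − 1 = 8. Prime factorization: 8 = 2^3.
f is primitive ⇔ z has order 8 in GF(3)[z]/(f), i.e. z^(8/q) ≠ 1 for each prime q | 8.
z^(4) mod f = 1
Since z^(4) = 1, the order of z divides 4 < 8; not primitive.

No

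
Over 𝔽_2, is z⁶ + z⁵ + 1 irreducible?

Write h(z) = z⁶ + z⁵ + 1.
Check for roots in 𝔽_2: h(0) = 1; h(1) = 1.
No roots, so no linear factors.
Monic irreducibles of degree 2 over GF(2): z² + z + 1.
None of them divide h (all give nonzero remainder).
Monic irreducibles of degree 3 over GF(2): z³ + z + 1, z³ + z² + 1.
None of them divide h (all give nonzero remainder).
No irreducible factor of degree ≤ 3 exists, so h is irreducible over GF(2).

Yes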